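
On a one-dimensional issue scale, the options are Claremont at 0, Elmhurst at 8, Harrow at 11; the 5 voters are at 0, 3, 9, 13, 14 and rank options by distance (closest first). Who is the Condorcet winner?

With single-peaked preferences on a line, the Condorcet winner is the candidate closest to the median voter.
The median voter (position 9) is closest to Elmhurst at 8.
Check: Elmhurst vs Claremont — voters closer to Elmhurst: 3 of 5.

Elmhurst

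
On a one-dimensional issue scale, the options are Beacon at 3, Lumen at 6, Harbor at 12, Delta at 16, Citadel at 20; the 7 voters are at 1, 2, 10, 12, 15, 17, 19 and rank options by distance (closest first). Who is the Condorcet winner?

Harbor

With single-peaked preferences on a line, the Condorcet winner is the candidate closest to the median voter.
The median voter (position 12) is closest to Harbor at 12.
Check: Harbor vs Delta — voters closer to Harbor: 4 of 7.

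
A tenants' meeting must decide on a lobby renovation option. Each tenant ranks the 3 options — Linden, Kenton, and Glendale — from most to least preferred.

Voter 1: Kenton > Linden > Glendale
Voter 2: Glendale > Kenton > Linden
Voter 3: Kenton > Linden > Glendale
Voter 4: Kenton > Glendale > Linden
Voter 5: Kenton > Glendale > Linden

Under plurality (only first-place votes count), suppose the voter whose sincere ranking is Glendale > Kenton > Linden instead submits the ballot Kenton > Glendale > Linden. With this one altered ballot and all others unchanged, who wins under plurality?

First-place totals with the altered ballot: Linden 0, Kenton 5, Glendale 0.
The winner is unchanged: still Kenton.

Kenton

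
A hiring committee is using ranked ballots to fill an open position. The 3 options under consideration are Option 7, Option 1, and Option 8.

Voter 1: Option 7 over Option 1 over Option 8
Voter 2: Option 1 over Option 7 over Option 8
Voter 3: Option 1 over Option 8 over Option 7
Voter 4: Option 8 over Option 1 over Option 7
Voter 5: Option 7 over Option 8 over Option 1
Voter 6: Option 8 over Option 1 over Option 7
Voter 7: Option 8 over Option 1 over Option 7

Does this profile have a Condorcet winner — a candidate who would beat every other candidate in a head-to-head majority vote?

Yes

Head-to-head results (7 voters total):
Option 7 vs Option 1: Option 1 wins 5–2.
Option 7 vs Option 8: Option 8 wins 4–3.
Option 1 vs Option 8: Option 8 wins 4–3.
Option 8 beats each rival — Option 7 (4–3), Option 1 (4–3) — so Option 8 is the Condorcet winner.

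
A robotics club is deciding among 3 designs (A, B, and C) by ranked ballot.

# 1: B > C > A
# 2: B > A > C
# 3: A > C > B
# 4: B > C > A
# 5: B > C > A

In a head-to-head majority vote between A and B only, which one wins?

Ballots ranking A above B: 1.
Ballots ranking B above A: 4.
B wins the head-to-head, 4–1.

B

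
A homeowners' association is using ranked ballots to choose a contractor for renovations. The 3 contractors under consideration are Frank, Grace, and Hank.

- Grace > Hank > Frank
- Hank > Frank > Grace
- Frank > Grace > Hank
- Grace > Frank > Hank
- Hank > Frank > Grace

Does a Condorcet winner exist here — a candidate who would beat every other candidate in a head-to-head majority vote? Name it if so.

Head-to-head results (5 voters total):
Frank vs Grace: Frank wins 3–2.
Frank vs Hank: Hank wins 3–2.
Grace vs Hank: Grace wins 3–2.
No candidate beats all others: Frank beats Grace beats Hank beats Frank, a majority cycle.

No Condorcet winner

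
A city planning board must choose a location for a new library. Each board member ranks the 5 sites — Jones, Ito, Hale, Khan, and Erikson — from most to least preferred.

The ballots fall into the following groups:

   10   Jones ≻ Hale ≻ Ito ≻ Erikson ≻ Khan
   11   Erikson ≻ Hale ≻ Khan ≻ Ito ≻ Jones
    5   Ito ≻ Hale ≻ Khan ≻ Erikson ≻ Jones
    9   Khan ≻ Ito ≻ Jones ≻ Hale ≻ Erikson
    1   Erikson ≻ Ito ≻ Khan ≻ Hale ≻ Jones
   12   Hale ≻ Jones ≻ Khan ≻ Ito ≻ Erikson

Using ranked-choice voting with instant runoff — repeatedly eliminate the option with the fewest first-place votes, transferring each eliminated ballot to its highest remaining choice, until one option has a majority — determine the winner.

Round 1: Hale 12, Erikson 12, Jones 10, Khan 9, Ito 5. Ito has the fewest and is eliminated.
Round 2: Hale 17, Erikson 12, Jones 10, Khan 9. Khan has the fewest and is eliminated.
Round 3: Jones 19, Hale 17, Erikson 12. Erikson has the fewest and is eliminated.
Round 4: Hale 29, Jones 19. Hale has a majority.

Hale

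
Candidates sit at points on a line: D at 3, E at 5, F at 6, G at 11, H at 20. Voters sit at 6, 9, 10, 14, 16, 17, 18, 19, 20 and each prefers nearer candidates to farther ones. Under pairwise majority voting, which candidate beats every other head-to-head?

With single-peaked preferences on a line, the Condorcet winner is the candidate closest to the median voter.
The median voter (position 16) is closest to H at 20.
Check: H vs G — voters closer to H: 5 of 9.

H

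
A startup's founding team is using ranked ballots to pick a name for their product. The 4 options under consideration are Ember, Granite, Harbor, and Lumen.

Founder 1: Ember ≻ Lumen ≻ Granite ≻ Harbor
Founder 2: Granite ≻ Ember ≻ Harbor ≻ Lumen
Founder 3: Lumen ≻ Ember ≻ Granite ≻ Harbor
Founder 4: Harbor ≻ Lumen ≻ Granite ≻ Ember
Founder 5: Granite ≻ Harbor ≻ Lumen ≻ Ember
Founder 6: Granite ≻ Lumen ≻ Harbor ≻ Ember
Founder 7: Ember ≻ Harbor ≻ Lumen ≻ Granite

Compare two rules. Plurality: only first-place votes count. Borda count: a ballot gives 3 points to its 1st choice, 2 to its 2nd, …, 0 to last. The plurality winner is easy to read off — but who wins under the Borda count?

Granite

Plurality first-place counts: Ember 2, Granite 3, Harbor 1, Lumen 1 → Granite.
Borda totals: Ember 10, Granite 12, Harbor 9, Lumen 11 → Granite.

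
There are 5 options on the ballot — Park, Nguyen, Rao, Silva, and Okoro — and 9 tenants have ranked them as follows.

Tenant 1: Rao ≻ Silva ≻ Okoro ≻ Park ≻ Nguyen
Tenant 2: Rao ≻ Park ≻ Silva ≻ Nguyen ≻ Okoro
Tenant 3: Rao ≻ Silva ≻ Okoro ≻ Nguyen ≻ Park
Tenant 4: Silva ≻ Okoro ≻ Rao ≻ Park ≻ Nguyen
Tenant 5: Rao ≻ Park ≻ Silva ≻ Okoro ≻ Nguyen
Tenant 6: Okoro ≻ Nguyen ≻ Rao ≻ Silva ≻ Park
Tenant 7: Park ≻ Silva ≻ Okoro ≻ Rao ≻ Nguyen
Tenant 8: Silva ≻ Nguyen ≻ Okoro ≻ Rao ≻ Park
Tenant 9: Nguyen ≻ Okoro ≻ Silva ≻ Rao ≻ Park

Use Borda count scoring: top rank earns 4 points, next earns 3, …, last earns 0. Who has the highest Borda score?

Borda scores:
  Park: 1 + 3 + 0 + 1 + 3 + 0 + 4 + 0 + 0 = 12
  Nguyen: 0 + 1 + 1 + 0 + 0 + 3 + 0 + 3 + 4 = 12
  Rao: 4 + 4 + 4 + 2 + 4 + 2 + 1 + 1 + 1 = 23
  Silva: 3 + 2 + 3 + 4 + 2 + 1 + 3 + 4 + 2 = 24
  Okoro: 2 + 0 + 2 + 3 + 1 + 4 + 2 + 2 + 3 = 19
Silva has the highest total.

Silva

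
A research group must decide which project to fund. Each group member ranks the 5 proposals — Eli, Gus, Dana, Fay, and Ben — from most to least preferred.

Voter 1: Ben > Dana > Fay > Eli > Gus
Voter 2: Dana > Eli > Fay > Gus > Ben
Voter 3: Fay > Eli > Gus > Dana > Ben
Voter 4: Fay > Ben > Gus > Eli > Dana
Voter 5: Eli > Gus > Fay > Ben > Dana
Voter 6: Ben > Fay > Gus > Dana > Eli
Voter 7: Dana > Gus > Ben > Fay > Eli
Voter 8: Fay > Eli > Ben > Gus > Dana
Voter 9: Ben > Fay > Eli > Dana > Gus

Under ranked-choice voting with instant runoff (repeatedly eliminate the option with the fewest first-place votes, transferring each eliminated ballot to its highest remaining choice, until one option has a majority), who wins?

Fay

Round 1: Fay 3, Ben 3, Dana 2, Eli 1, Gus 0. Gus has the fewest and is eliminated.
Round 2: Fay 3, Ben 3, Dana 2, Eli 1. Eli has the fewest and is eliminated.
Round 3: Fay 4, Ben 3, Dana 2. Dana has the fewest and is eliminated.
Round 4: Fay 5, Ben 4. Fay has a majority.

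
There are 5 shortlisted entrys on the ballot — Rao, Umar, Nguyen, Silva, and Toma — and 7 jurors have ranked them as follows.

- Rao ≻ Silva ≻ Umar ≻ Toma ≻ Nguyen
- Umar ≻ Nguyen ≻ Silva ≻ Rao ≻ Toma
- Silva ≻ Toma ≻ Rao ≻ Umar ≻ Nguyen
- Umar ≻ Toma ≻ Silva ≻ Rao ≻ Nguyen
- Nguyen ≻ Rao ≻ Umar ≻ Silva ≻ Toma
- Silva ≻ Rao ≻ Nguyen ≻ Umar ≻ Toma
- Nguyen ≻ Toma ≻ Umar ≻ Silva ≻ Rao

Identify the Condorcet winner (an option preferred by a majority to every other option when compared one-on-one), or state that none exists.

There is no Condorcet winner

Head-to-head results (7 voters total):
Rao vs Umar: Rao wins 4–3.
Rao vs Nguyen: Rao wins 4–3.
Rao vs Silva: Silva wins 5–2.
Rao vs Toma: Rao wins 4–3.
Umar vs Nguyen: Umar wins 4–3.
Umar vs Silva: Umar wins 4–3.
Umar vs Toma: Umar wins 5–2.
Nguyen vs Silva: Silva wins 4–3.
Nguyen vs Toma: Nguyen wins 4–3.
Silva vs Toma: Silva wins 5–2.
No candidate beats all others: Rao beats Umar beats Silva beats Rao, a majority cycle.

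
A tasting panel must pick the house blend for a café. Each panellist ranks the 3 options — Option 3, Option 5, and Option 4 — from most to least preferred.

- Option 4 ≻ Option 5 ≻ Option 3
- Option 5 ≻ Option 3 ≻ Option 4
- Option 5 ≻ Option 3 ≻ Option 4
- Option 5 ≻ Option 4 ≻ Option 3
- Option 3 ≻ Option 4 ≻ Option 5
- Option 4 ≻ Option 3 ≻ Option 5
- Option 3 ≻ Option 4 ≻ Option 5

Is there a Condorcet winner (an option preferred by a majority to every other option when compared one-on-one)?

Head-to-head results (7 voters total):
Option 3 vs Option 5: Option 5 wins 4–3.
Option 3 vs Option 4: Option 3 wins 4–3.
Option 5 vs Option 4: Option 4 wins 4–3.
No candidate beats all others: Option 3 beats Option 4 beats Option 5 beats Option 3, a majority cycle.

No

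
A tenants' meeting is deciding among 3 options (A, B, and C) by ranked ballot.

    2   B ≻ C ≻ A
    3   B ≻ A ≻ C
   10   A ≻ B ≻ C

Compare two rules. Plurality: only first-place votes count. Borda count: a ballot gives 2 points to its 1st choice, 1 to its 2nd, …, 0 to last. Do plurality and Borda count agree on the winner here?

Plurality first-place counts: A 10, B 5, C 0 → A.
Borda totals: A 23, B 20, C 2 → A.
The two rules agree on A.

Yes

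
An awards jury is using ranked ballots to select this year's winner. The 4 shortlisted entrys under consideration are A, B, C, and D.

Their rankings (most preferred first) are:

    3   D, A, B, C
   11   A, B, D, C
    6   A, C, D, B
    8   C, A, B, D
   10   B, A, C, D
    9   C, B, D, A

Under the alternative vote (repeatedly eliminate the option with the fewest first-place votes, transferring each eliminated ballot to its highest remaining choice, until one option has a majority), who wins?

Round 1: A 17, C 17, B 10, D 3. D has the fewest and is eliminated.
Round 2: A 20, C 17, B 10. B has the fewest and is eliminated.
Round 3: A 30, C 17. A has a majority.

A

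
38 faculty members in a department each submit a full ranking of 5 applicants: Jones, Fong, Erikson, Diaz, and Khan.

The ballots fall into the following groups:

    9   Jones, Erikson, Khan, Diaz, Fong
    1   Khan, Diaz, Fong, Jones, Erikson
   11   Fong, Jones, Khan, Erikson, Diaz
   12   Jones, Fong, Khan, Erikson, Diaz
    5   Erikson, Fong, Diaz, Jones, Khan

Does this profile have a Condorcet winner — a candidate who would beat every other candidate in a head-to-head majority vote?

Head-to-head results (38 voters total):
Jones vs Fong: Jones wins 21–17.
Jones vs Erikson: Jones wins 33–5.
Jones vs Diaz: Jones wins 32–6.
Jones vs Khan: Jones wins 37–1.
Fong vs Erikson: Fong wins 24–14.
Fong vs Diaz: Fong wins 28–10.
Fong vs Khan: Fong wins 28–10.
Erikson vs Diaz: Erikson wins 37–1.
Erikson vs Khan: Khan wins 24–14.
Diaz vs Khan: Khan wins 33–5.
Jones beats each rival — Fong (21–17), Erikson (33–5), Diaz (32–6), Khan (37–1) — so Jones is the Condorcet winner.

Yes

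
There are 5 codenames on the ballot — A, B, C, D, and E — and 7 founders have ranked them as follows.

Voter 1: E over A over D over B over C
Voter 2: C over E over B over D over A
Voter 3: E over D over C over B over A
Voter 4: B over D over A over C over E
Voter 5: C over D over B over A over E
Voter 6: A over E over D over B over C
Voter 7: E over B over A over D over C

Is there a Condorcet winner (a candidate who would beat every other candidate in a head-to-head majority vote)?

Yes

Head-to-head results (7 voters total):
A vs B: B wins 5–2.
A vs C: A wins 4–3.
A vs D: D wins 4–3.
A vs E: E wins 4–3.
B vs C: B wins 4–3.
B vs D: D wins 4–3.
B vs E: E wins 5–2.
C vs D: D wins 5–2.
C vs E: E wins 4–3.
D vs E: E wins 5–2.
E beats each rival — A (4–3), B (5–2), C (4–3), D (5–2) — so E is the Condorcet winner.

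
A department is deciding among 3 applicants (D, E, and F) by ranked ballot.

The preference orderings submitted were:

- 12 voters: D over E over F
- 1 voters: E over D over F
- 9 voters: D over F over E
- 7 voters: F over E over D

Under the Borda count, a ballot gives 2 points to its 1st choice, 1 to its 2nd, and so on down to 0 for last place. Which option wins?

D

Borda scores:
  D: 12·2 + 1 + 9·2 + 7·0 = 43
  E: 12·1 + 2 + 9·0 + 7·1 = 21
  F: 12·0 + 0 + 9·1 + 7·2 = 23
D has the highest total.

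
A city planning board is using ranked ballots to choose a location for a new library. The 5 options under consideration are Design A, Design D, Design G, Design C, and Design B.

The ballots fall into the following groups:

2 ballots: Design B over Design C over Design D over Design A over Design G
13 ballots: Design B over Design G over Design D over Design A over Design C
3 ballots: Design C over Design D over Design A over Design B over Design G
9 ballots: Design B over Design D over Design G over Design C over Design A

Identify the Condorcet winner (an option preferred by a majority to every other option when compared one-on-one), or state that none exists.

Head-to-head results (27 voters total):
Design A vs Design D: Design D wins 27–0.
Design A vs Design G: Design G wins 22–5.
Design A vs Design C: Design C wins 14–13.
Design A vs Design B: Design B wins 24–3.
Design D vs Design G: Design D wins 14–13.
Design D vs Design C: Design D wins 22–5.
Design D vs Design B: Design B wins 24–3.
Design G vs Design C: Design G wins 22–5.
Design G vs Design B: Design B wins 27–0.
Design C vs Design B: Design B wins 24–3.
Design B beats each rival — Design A (24–3), Design D (24–3), Design G (27–0), Design C (24–3) — so Design B is the Condorcet winner.

Design B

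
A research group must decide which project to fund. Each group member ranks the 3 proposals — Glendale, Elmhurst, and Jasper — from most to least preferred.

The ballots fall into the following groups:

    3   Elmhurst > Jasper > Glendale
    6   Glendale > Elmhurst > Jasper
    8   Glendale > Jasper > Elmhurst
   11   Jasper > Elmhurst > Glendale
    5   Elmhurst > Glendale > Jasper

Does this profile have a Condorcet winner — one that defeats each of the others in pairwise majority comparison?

Head-to-head results (33 voters total):
Glendale vs Elmhurst: Elmhurst wins 19–14.
Glendale vs Jasper: Glendale wins 19–14.
Elmhurst vs Jasper: Jasper wins 19–14.
No candidate beats all others: Glendale beats Jasper beats Elmhurst beats Glendale, a majority cycle.

No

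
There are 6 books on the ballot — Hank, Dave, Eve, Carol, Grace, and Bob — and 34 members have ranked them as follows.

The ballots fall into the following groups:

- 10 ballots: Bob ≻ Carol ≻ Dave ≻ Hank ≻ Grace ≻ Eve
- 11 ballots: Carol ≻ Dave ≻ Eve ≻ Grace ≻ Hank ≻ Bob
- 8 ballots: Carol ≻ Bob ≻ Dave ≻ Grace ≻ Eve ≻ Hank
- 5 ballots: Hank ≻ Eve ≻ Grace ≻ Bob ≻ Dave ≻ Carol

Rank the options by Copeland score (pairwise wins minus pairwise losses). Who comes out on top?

Pairwise results:
  Hank vs Dave: Dave wins 29–5.
  Hank vs Eve: Eve wins 19–15.
  Hank vs Carol: Carol wins 29–5.
  Hank vs Grace: Grace wins 19–15.
  Hank vs Bob: Bob wins 18–16.
  Dave vs Eve: Dave wins 29–5.
  Dave vs Carol: Carol wins 29–5.
  Dave vs Grace: Dave wins 29–5.
  Dave vs Bob: Bob wins 23–11.
  Eve vs Carol: Carol wins 29–5.
  Eve vs Grace: Grace wins 18–16.
  Eve vs Bob: Bob wins 18–16.
  Carol vs Grace: Carol wins 29–5.
  Carol vs Bob: Carol wins 19–15.
  Grace vs Bob: Bob wins 18–16.
Copeland scores (wins − losses):
  Hank: 0 − 5 = -5
  Dave: 3 − 2 = 1
  Eve: 1 − 4 = -3
  Carol: 5 − 0 = 5
  Grace: 2 − 3 = -1
  Bob: 4 − 1 = 3
Carol has the best Copeland score.

Carol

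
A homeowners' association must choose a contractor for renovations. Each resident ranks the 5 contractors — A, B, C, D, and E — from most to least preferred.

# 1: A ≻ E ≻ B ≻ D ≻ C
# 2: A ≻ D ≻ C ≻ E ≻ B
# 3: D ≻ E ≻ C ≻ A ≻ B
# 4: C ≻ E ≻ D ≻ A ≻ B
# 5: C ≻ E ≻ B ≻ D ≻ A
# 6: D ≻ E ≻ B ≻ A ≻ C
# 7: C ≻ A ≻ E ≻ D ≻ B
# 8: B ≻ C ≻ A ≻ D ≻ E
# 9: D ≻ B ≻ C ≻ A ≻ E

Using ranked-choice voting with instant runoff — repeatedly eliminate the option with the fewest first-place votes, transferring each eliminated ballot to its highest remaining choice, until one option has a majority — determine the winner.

Round 1: C 3, D 3, A 2, B 1, E 0. E has the fewest and is eliminated.
Round 2: C 3, D 3, A 2, B 1. B has the fewest and is eliminated.
Round 3: C 4, D 3, A 2. A has the fewest and is eliminated.
Round 4: D 5, C 4. D has a majority.

D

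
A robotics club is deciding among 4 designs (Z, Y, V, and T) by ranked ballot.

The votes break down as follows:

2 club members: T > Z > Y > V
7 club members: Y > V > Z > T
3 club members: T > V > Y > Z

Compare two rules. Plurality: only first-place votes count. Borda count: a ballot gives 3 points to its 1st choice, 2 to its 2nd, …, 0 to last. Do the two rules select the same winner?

Yes

Plurality first-place counts: Z 0, Y 7, V 0, T 5 → Y.
Borda totals: Z 11, Y 26, V 20, T 15 → Y.
The two rules agree on Y.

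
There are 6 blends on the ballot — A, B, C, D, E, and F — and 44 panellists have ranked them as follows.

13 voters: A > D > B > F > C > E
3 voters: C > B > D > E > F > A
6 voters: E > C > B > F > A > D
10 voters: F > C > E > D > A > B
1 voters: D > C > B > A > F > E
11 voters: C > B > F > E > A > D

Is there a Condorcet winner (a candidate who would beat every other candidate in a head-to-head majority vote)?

No

Head-to-head results (44 voters total):
A vs B: A wins 23–21.
A vs C: C wins 31–13.
A vs D: A wins 30–14.
A vs E: E wins 30–14.
A vs F: F wins 30–14.
B vs C: C wins 31–13.
B vs D: D wins 24–20.
B vs E: B wins 28–16.
B vs F: B wins 34–10.
C vs D: C wins 30–14.
C vs E: C wins 38–6.
C vs F: F wins 23–21.
D vs E: E wins 27–17.
D vs F: F wins 27–17.
E vs F: F wins 35–9.
No candidate beats all others: A beats B beats E beats A, a majority cycle.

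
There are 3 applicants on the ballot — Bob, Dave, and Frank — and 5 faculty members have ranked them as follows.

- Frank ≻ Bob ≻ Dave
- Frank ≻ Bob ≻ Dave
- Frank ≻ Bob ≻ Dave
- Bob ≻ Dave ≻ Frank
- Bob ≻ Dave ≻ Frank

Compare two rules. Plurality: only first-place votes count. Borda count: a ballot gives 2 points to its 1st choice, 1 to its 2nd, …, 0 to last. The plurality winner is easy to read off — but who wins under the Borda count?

Plurality first-place counts: Bob 2, Dave 0, Frank 3 → Frank.
Borda totals: Bob 7, Dave 2, Frank 6 → Bob.

Bob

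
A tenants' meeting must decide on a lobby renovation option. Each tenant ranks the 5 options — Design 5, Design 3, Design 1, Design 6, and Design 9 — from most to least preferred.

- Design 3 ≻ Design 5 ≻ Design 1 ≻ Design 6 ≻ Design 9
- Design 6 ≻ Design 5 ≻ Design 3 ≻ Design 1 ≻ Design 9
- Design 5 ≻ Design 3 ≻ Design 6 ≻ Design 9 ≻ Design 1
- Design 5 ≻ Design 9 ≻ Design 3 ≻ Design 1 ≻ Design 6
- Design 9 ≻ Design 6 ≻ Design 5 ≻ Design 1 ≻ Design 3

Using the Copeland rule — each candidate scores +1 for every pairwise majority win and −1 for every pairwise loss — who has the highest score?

Pairwise results:
  Design 5 vs Design 3: Design 5 wins 4–1.
  Design 5 vs Design 1: Design 5 wins 5–0.
  Design 5 vs Design 6: Design 5 wins 3–2.
  Design 5 vs Design 9: Design 5 wins 4–1.
  Design 3 vs Design 1: Design 3 wins 4–1.
  Design 3 vs Design 6: Design 3 wins 3–2.
  Design 3 vs Design 9: Design 3 wins 3–2.
  Design 1 vs Design 6: Design 6 wins 3–2.
  Design 1 vs Design 9: Design 9 wins 3–2.
  Design 6 vs Design 9: Design 6 wins 3–2.
Copeland scores (wins − losses):
  Design 5: 4 − 0 = 4
  Design 3: 3 − 1 = 2
  Design 1: 0 − 4 = -4
  Design 6: 2 − 2 = 0
  Design 9: 1 − 3 = -2
Design 5 has the best Copeland score.

Design 5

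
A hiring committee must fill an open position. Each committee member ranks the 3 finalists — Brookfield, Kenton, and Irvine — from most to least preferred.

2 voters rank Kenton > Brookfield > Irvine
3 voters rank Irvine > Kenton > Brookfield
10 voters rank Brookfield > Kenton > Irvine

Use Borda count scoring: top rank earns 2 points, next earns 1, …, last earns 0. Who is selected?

Brookfield

Borda scores:
  Brookfield: 2·1 + 3·0 + 10·2 = 22
  Kenton: 2·2 + 3·1 + 10·1 = 17
  Irvine: 2·0 + 3·2 + 10·0 = 6
Brookfield has the highest total.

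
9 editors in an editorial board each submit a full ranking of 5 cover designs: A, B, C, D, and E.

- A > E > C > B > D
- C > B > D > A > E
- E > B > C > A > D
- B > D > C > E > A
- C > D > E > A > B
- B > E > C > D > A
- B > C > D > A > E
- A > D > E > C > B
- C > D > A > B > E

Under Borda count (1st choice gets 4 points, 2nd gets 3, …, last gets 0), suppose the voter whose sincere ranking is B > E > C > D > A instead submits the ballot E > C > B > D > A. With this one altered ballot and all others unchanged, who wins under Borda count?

C

Borda totals with the altered ballot: A 14, B 18, C 25, D 17, E 16.
The winner is unchanged: still C.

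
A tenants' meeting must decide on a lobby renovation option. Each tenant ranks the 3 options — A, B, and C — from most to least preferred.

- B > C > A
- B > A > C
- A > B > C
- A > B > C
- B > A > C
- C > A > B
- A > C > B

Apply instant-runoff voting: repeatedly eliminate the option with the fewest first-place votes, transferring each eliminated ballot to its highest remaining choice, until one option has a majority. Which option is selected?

Round 1: A 3, B 3, C 1. C has the fewest and is eliminated.
Round 2: A 4, B 3. A has a majority.

A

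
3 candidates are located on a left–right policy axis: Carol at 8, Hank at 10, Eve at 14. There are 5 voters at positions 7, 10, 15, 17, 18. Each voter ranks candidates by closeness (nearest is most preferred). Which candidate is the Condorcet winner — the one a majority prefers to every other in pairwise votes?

With single-peaked preferences on a line, the Condorcet winner is the candidate closest to the median voter.
The median voter (position 15) is closest to Eve at 14.
Check: Eve vs Carol — voters closer to Eve: 3 of 5.

Eve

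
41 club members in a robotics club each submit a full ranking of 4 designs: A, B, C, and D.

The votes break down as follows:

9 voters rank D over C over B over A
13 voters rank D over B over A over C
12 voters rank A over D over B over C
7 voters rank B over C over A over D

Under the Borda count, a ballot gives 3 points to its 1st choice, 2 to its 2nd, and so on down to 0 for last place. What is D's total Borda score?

Borda scores:
  A: 9·0 + 13·1 + 12·3 + 7·1 = 56
  B: 9·1 + 13·2 + 12·1 + 7·3 = 68
  C: 9·2 + 13·0 + 12·0 + 7·2 = 32
  D: 9·3 + 13·3 + 12·2 + 7·0 = 90

90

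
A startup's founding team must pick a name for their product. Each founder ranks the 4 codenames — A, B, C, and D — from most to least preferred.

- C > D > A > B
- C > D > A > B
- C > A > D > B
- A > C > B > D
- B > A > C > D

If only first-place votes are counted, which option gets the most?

C

First-place vote totals:
  A: 1
  B: 1
  C: 3
  D: 0
C has the most first-place votes.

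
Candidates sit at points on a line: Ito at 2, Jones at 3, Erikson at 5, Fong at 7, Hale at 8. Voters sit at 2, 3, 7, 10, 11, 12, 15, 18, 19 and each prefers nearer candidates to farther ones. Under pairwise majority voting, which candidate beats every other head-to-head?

Hale

With single-peaked preferences on a line, the Condorcet winner is the candidate closest to the median voter.
The median voter (position 11) is closest to Hale at 8.
Check: Hale vs Ito — voters closer to Hale: 7 of 9.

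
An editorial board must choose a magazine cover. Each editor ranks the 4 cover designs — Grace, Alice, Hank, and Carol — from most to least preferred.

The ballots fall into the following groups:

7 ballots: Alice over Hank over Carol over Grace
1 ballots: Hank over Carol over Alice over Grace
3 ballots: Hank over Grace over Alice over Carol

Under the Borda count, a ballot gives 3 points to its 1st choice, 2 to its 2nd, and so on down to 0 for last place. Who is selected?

Hank

Borda scores:
  Grace: 7·0 + 0 + 3·2 = 6
  Alice: 7·3 + 1 + 3·1 = 25
  Hank: 7·2 + 3 + 3·3 = 26
  Carol: 7·1 + 2 + 3·0 = 9
Hank has the highest total.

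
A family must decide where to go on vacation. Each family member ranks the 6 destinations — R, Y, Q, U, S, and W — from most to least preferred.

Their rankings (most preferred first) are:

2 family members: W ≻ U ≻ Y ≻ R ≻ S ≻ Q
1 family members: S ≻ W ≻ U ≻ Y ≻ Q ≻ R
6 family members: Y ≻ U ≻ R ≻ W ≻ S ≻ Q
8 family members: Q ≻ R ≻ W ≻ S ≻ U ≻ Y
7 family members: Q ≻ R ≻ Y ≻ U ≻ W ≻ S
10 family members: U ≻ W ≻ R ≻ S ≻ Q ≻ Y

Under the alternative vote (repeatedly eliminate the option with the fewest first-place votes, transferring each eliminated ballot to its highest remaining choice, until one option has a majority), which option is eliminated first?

Round 1: Q 15, U 10, Y 6, W 2, S 1, R 0. R has the fewest and is eliminated.
Round 2: Q 15, U 10, Y 6, W 2, S 1. S has the fewest and is eliminated.
Round 3: Q 15, U 10, Y 6, W 3. W has the fewest and is eliminated.
Round 4: Q 15, U 13, Y 6. Y has the fewest and is eliminated.
Round 5: U 19, Q 15. U has a majority.

R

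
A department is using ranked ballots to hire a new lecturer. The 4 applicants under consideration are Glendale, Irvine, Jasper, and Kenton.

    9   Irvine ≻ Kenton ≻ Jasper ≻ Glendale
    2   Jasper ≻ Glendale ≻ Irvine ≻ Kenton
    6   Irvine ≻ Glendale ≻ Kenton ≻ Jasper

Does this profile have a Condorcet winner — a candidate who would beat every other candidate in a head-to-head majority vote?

Head-to-head results (17 voters total):
Glendale vs Irvine: Irvine wins 15–2.
Glendale vs Jasper: Jasper wins 11–6.
Glendale vs Kenton: Kenton wins 9–8.
Irvine vs Jasper: Irvine wins 15–2.
Irvine vs Kenton: Irvine wins 17–0.
Jasper vs Kenton: Kenton wins 15–2.
Irvine beats each rival — Glendale (15–2), Jasper (15–2), Kenton (17–0) — so Irvine is the Condorcet winner.

Yes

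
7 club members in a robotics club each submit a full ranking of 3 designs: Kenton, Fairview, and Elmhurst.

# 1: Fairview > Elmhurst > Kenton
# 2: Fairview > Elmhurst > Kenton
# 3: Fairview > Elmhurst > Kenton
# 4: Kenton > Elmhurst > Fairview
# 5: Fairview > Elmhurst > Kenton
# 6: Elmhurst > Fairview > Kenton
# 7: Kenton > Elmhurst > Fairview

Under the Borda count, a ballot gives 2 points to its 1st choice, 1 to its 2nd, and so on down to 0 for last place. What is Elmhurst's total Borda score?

Borda scores:
  Kenton: 0 + 0 + 0 + 2 + 0 + 0 + 2 = 4
  Fairview: 2 + 2 + 2 + 0 + 2 + 1 + 0 = 9
  Elmhurst: 1 + 1 + 1 + 1 + 1 + 2 + 1 = 8

8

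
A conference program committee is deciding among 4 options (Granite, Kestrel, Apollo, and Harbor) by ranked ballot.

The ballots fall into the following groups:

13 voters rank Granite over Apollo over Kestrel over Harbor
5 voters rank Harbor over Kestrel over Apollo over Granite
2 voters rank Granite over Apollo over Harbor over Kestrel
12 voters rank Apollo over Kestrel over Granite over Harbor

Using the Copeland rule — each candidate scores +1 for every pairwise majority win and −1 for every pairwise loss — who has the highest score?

Apollo

Pairwise results:
  Granite vs Kestrel: Kestrel wins 17–15.
  Granite vs Apollo: Apollo wins 17–15.
  Granite vs Harbor: Granite wins 27–5.
  Kestrel vs Apollo: Apollo wins 27–5.
  Kestrel vs Harbor: Kestrel wins 25–7.
  Apollo vs Harbor: Apollo wins 27–5.
Copeland scores (wins − losses):
  Granite: 1 − 2 = -1
  Kestrel: 2 − 1 = 1
  Apollo: 3 − 0 = 3
  Harbor: 0 − 3 = -3
Apollo has the best Copeland score.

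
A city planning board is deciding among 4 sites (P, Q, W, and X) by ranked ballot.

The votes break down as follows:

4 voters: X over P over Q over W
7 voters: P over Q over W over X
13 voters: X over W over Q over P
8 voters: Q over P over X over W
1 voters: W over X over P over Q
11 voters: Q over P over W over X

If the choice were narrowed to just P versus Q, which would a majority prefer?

Q

Ballots ranking P above Q: 4+7+1 = 12.
Ballots ranking Q above P: 13+8+11 = 32.
Q wins the head-to-head, 32–12.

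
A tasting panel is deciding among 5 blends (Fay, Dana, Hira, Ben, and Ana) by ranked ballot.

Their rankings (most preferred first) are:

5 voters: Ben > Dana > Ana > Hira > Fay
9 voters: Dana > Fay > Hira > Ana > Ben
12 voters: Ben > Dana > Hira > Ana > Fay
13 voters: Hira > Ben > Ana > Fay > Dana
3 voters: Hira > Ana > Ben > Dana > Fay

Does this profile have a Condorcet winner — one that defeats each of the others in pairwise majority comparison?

Head-to-head results (42 voters total):
Fay vs Dana: Dana wins 29–13.
Fay vs Hira: Hira wins 33–9.
Fay vs Ben: Ben wins 33–9.
Fay vs Ana: Ana wins 33–9.
Dana vs Hira: Dana wins 26–16.
Dana vs Ben: Ben wins 33–9.
Dana vs Ana: Dana wins 26–16.
Hira vs Ben: Hira wins 25–17.
Hira vs Ana: Hira wins 37–5.
Ben vs Ana: Ben wins 30–12.
No candidate beats all others: Dana beats Hira beats Ben beats Dana, a majority cycle.

No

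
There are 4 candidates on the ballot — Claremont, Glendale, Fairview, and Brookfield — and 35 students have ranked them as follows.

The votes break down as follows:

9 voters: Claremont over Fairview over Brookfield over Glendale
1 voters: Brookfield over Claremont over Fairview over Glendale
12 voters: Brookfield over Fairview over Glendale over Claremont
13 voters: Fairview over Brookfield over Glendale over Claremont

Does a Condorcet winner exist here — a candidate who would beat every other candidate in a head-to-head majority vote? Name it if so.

Fairview

Head-to-head results (35 voters total):
Claremont vs Glendale: Glendale wins 25–10.
Claremont vs Fairview: Fairview wins 25–10.
Claremont vs Brookfield: Brookfield wins 26–9.
Glendale vs Fairview: Fairview wins 35–0.
Glendale vs Brookfield: Brookfield wins 35–0.
Fairview vs Brookfield: Fairview wins 22–13.
Fairview beats each rival — Claremont (25–10), Glendale (35–0), Brookfield (22–13) — so Fairview is the Condorcet winner.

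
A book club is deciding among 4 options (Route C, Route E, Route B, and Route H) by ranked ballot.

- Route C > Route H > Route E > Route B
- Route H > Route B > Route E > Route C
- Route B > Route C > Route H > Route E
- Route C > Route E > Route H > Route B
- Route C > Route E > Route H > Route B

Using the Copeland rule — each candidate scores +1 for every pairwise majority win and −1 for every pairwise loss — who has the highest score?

Pairwise results:
  Route C vs Route E: Route C wins 4–1.
  Route C vs Route B: Route C wins 3–2.
  Route C vs Route H: Route C wins 4–1.
  Route E vs Route B: Route E wins 3–2.
  Route E vs Route H: Route H wins 3–2.
  Route B vs Route H: Route H wins 4–1.
Copeland scores (wins − losses):
  Route C: 3 − 0 = 3
  Route E: 1 − 2 = -1
  Route B: 0 − 3 = -3
  Route H: 2 − 1 = 1
Route C has the best Copeland score.

Route C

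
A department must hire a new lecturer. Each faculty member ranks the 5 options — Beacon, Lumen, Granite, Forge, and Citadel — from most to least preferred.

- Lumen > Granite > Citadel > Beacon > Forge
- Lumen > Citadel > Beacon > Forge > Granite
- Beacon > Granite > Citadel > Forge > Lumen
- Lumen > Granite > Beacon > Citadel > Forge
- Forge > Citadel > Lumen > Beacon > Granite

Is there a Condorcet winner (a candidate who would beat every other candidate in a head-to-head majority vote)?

Head-to-head results (5 voters total):
Beacon vs Lumen: Lumen wins 4–1.
Beacon vs Granite: Beacon wins 3–2.
Beacon vs Forge: Beacon wins 4–1.
Beacon vs Citadel: Citadel wins 3–2.
Lumen vs Granite: Lumen wins 4–1.
Lumen vs Forge: Lumen wins 3–2.
Lumen vs Citadel: Lumen wins 3–2.
Granite vs Forge: Granite wins 3–2.
Granite vs Citadel: Granite wins 3–2.
Forge vs Citadel: Citadel wins 4–1.
Lumen beats each rival — Beacon (4–1), Granite (4–1), Forge (3–2), Citadel (3–2) — so Lumen is the Condorcet winner.

Yes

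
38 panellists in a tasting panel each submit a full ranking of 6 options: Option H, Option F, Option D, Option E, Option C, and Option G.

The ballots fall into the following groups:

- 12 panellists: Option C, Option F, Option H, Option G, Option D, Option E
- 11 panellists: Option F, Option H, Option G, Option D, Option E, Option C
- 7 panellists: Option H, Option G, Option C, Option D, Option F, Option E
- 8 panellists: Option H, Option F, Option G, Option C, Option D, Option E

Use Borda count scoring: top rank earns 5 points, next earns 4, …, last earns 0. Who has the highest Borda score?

Option H

Borda scores:
  Option H: 12·3 + 11·4 + 7·5 + 8·5 = 155
  Option F: 12·4 + 11·5 + 7·1 + 8·4 = 142
  Option D: 12·1 + 11·2 + 7·2 + 8·1 = 56
  Option E: 12·0 + 11·1 + 7·0 + 8·0 = 11
  Option C: 12·5 + 11·0 + 7·3 + 8·2 = 97
  Option G: 12·2 + 11·3 + 7·4 + 8·3 = 109
Option H has the highest total.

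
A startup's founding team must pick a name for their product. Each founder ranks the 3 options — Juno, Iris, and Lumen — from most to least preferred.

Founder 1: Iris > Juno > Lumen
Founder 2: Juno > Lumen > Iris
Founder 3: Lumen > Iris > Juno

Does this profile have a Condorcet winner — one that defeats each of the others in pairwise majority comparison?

No

Head-to-head results (3 voters total):
Juno vs Iris: Iris wins 2–1.
Juno vs Lumen: Juno wins 2–1.
Iris vs Lumen: Lumen wins 2–1.
No candidate beats all others: Juno beats Lumen beats Iris beats Juno, a majority cycle.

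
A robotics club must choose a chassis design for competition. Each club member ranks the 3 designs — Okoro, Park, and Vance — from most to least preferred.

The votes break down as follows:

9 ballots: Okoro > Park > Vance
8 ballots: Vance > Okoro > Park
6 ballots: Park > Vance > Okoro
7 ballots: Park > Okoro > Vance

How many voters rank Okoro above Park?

17

Ballots ranking Okoro above Park: 9+8 = 17.
Ballots ranking Park above Okoro: 6+7 = 13.
So 17 of 30 voters prefer Okoro to Park.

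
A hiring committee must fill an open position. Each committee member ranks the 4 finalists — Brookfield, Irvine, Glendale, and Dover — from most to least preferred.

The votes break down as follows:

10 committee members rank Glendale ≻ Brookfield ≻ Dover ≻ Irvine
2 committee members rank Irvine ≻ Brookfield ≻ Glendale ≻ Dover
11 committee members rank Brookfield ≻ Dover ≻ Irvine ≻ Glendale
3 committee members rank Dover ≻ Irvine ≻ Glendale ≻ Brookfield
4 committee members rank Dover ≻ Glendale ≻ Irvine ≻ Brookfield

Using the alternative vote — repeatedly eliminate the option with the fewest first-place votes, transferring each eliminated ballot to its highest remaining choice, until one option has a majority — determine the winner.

Round 1: Brookfield 11, Glendale 10, Dover 7, Irvine 2. Irvine has the fewest and is eliminated.
Round 2: Brookfield 13, Glendale 10, Dover 7. Dover has the fewest and is eliminated.
Round 3: Glendale 17, Brookfield 13. Glendale has a majority.

Glendale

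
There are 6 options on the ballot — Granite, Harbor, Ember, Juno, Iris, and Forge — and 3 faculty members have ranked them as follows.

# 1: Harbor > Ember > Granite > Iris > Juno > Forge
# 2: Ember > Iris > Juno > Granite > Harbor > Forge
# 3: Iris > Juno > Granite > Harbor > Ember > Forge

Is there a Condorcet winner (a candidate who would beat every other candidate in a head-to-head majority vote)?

Head-to-head results (3 voters total):
Granite vs Harbor: Granite wins 2–1.
Granite vs Ember: Ember wins 2–1.
Granite vs Juno: Juno wins 2–1.
Granite vs Iris: Iris wins 2–1.
Granite vs Forge: Granite wins 3–0.
Harbor vs Ember: Harbor wins 2–1.
Harbor vs Juno: Juno wins 2–1.
Harbor vs Iris: Iris wins 2–1.
Harbor vs Forge: Harbor wins 3–0.
Ember vs Juno: Ember wins 2–1.
Ember vs Iris: Ember wins 2–1.
Ember vs Forge: Ember wins 3–0.
Juno vs Iris: Iris wins 3–0.
Juno vs Forge: Juno wins 3–0.
Iris vs Forge: Iris wins 3–0.
No candidate beats all others: Granite beats Harbor beats Ember beats Granite, a majority cycle.

No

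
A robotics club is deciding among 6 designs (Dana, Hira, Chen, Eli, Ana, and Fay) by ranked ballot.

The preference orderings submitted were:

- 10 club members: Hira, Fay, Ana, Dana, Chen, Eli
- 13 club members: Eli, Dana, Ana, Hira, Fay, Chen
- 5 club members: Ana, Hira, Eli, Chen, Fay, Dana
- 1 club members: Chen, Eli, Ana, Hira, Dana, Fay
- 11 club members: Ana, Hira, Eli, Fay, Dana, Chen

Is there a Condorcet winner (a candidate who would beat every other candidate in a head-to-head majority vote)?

Head-to-head results (40 voters total):
Dana vs Hira: Hira wins 27–13.
Dana vs Chen: Dana wins 34–6.
Dana vs Eli: Eli wins 30–10.
Dana vs Ana: Ana wins 27–13.
Dana vs Fay: Fay wins 26–14.
Hira vs Chen: Hira wins 39–1.
Hira vs Eli: Hira wins 26–14.
Hira vs Ana: Ana wins 30–10.
Hira vs Fay: Hira wins 40–0.
Chen vs Eli: Eli wins 29–11.
Chen vs Ana: Ana wins 39–1.
Chen vs Fay: Fay wins 34–6.
Eli vs Ana: Ana wins 26–14.
Eli vs Fay: Eli wins 30–10.
Ana vs Fay: Ana wins 30–10.
Ana beats each rival — Dana (27–13), Hira (30–10), Chen (39–1), Eli (26–14), Fay (30–10) — so Ana is the Condorcet winner.

Yes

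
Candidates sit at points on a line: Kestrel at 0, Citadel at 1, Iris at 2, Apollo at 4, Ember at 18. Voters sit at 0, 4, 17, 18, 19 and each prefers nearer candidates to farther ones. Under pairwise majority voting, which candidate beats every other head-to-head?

With single-peaked preferences on a line, the Condorcet winner is the candidate closest to the median voter.
The median voter (position 17) is closest to Ember at 18.
Check: Ember vs Citadel — voters closer to Ember: 3 of 5.

Ember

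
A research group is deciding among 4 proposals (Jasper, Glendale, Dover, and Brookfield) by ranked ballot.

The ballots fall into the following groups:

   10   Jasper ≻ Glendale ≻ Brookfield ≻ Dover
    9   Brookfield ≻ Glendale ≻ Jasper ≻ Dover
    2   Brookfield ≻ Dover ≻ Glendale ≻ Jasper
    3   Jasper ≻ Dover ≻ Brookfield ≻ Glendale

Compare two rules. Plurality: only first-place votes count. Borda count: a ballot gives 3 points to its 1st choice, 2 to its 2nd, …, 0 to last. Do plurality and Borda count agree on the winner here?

Yes

Plurality first-place counts: Jasper 13, Glendale 0, Dover 0, Brookfield 11 → Jasper.
Borda totals: Jasper 48, Glendale 40, Dover 10, Brookfield 46 → Jasper.
The two rules agree on Jasper.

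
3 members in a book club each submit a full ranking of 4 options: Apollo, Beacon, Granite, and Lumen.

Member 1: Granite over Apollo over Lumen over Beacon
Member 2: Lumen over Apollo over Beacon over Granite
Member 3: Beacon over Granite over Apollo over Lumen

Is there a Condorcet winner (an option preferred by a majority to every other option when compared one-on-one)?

Head-to-head results (3 voters total):
Apollo vs Beacon: Apollo wins 2–1.
Apollo vs Granite: Granite wins 2–1.
Apollo vs Lumen: Apollo wins 2–1.
Beacon vs Granite: Beacon wins 2–1.
Beacon vs Lumen: Lumen wins 2–1.
Granite vs Lumen: Granite wins 2–1.
No candidate beats all others: Apollo beats Beacon beats Granite beats Apollo, a majority cycle.

No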